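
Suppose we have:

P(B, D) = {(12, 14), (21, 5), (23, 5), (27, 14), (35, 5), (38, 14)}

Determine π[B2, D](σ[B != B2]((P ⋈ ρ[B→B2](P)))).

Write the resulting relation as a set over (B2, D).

ρ[B→B2]: schema becomes (B2, D); tuples unchanged.
Joining P and ρ[B→B2](P) on D yields {(12, 14, 12), (12, 14, 27), (12, 14, 38), (21, 5, 21), (21, 5, 23), (21, 5, 35), (23, 5, 21), (23, 5, 23), (23, 5, 35), (27, 14, 12), (27, 14, 27), (27, 14, 38), (35, 5, 21), (35, 5, 23), (35, 5, 35), (38, 14, 12), (38, 14, 27), (38, 14, 38)}.
σ[B != B2]: keep tuples satisfying B != B2 → {(12, 14, 27), (12, 14, 38), (21, 5, 23), (21, 5, 35), (23, 5, 21), (23, 5, 35), (27, 14, 12), (27, 14, 38), (35, 5, 21), (35, 5, 23), (38, 14, 12), (38, 14, 27)}
Projecting to B2, D (6 duplicate(s) eliminated): {(12, 14), (21, 5), (23, 5), (27, 14), (35, 5), (38, 14)}

{(12, 14), (21, 5), (23, 5), (27, 14), (35, 5), (38, 14)}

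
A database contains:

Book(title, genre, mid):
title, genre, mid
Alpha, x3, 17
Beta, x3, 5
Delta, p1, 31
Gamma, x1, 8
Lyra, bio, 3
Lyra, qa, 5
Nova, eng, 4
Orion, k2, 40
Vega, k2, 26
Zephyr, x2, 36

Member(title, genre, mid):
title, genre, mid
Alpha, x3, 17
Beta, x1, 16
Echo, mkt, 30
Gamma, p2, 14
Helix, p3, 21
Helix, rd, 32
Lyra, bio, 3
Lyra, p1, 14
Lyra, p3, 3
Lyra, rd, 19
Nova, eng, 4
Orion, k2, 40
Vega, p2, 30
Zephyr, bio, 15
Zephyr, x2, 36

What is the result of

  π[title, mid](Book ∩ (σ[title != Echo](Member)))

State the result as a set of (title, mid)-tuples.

Apply σ_{title != Echo}; surviving tuples: {(Alpha, x3, 17), (Beta, x1, 16), (Gamma, p2, 14), (Helix, p3, 21), (Helix, rd, 32), (Lyra, bio, 3), (Lyra, p1, 14), (Lyra, p3, 3), (Lyra, rd, 19), (Nova, eng, 4), (Orion, k2, 40), (Vega, p2, 30), (Zephyr, bio, 15), (Zephyr, x2, 36)}
Set intersection of the two operands is {(Alpha, x3, 17), (Lyra, bio, 3), (Nova, eng, 4), (Orion, k2, 40), (Zephyr, x2, 36)}.
π[title, mid]: project onto (title, mid) → {(Alpha, 17), (Lyra, 3), (Nova, 4), (Orion, 40), (Zephyr, 36)}

{(Alpha, 17), (Lyra, 3), (Nova, 4), (Orion, 40), (Zephyr, 36)}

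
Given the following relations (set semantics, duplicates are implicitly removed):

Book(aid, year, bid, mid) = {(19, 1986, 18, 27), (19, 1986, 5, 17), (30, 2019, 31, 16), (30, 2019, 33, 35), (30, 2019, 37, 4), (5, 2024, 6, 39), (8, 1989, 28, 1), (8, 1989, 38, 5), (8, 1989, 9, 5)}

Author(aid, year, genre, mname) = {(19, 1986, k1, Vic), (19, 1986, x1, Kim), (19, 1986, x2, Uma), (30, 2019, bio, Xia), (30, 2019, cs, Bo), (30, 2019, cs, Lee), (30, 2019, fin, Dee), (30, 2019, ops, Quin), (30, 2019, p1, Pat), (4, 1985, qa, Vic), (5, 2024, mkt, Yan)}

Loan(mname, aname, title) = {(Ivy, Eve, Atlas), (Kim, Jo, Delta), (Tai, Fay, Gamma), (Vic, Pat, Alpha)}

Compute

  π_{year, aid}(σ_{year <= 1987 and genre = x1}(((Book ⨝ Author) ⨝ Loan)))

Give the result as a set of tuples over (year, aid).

Natural join on aid, year: {(19, 1986, 18, 27, k1, Vic), (19, 1986, 18, 27, x1, Kim), (19, 1986, 18, 27, x2, Uma), (19, 1986, 5, 17, k1, Vic), (19, 1986, 5, 17, x1, Kim), (19, 1986, 5, 17, x2, Uma), (30, 2019, 31, 16, bio, Xia), (30, 2019, 31, 16, cs, Bo), (30, 2019, 31, 16, cs, Lee), (30, 2019, 31, 16, fin, Dee), (30, 2019, 31, 16, ops, Quin), (30, 2019, 31, 16, p1, Pat), (30, 2019, 33, 35, bio, Xia), (30, 2019, 33, 35, cs, Bo), (30, 2019, 33, 35, cs, Lee), (30, 2019, 33, 35, fin, Dee), (30, 2019, 33, 35, ops, Quin), (30, 2019, 33, 35, p1, Pat), (30, 2019, 37, 4, bio, Xia), (30, 2019, 37, 4, cs, Bo), (30, 2019, 37, 4, cs, Lee), (30, 2019, 37, 4, fin, Dee), (30, 2019, 37, 4, ops, Quin), (30, 2019, 37, 4, p1, Pat), (5, 2024, 6, 39, mkt, Yan)}
Natural join on mname: {(19, 1986, 18, 27, k1, Vic, Pat, Alpha), (19, 1986, 18, 27, x1, Kim, Jo, Delta), (19, 1986, 5, 17, k1, Vic, Pat, Alpha), (19, 1986, 5, 17, x1, Kim, Jo, Delta)}
σ[year <= 1987 and genre = x1]: keep tuples satisfying year <= 1987 and genre = x1 → {(19, 1986, 18, 27, x1, Kim, Jo, Delta), (19, 1986, 5, 17, x1, Kim, Jo, Delta)}
π[year, aid]: project onto (year, aid) (1 duplicate(s) eliminated) → {(1986, 19)}

{(1986, 19)}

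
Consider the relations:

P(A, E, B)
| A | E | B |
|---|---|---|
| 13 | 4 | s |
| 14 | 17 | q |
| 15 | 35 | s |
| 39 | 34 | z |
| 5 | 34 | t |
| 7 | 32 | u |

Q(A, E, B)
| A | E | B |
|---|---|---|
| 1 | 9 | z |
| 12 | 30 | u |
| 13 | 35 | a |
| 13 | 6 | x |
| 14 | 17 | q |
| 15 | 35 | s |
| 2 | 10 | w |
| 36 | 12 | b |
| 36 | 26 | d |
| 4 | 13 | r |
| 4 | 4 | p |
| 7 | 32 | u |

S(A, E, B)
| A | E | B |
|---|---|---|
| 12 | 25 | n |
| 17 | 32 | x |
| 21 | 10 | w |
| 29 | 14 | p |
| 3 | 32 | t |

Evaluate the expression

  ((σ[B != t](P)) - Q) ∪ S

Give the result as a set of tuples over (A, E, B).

{(12, 25, n), (13, 4, s), (17, 32, x), (21, 10, w), (29, 14, p), (3, 32, t), (39, 34, z)}

Filtering on B != t leaves {(13, 4, s), (14, 17, q), (15, 35, s), (39, 34, z), (7, 32, u)}.
Difference: {(13, 4, s), (14, 17, q), (15, 35, s), (39, 34, z), (7, 32, u)} with {(1, 9, z), (12, 30, u), (13, 35, a), (13, 6, x), (14, 17, q), (15, 35, s), (2, 10, w), (36, 12, b), (36, 26, d), (4, 13, r), (4, 4, p), (7, 32, u)} → {(13, 4, s), (39, 34, z)}
Union: {(13, 4, s), (39, 34, z)} with {(12, 25, n), (17, 32, x), (21, 10, w), (29, 14, p), (3, 32, t)} → {(12, 25, n), (13, 4, s), (17, 32, x), (21, 10, w), (29, 14, p), (3, 32, t), (39, 34, z)}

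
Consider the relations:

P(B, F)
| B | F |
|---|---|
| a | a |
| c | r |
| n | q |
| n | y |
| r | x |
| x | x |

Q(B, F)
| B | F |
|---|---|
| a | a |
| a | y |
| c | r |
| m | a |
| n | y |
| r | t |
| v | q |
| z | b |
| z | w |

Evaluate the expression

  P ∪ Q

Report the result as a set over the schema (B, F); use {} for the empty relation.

{(a, a), (a, y), (c, r), (m, a), (n, q), (n, y), (r, t), (r, x), (v, q), (x, x), (z, b), (z, w)}

Union: {(a, a), (c, r), (n, q), (n, y), (r, x), (x, x)} with {(a, a), (a, y), (c, r), (m, a), (n, y), (r, t), (v, q), (z, b), (z, w)} → {(a, a), (a, y), (c, r), (m, a), (n, q), (n, y), (r, t), (r, x), (v, q), (x, x), (z, b), (z, w)}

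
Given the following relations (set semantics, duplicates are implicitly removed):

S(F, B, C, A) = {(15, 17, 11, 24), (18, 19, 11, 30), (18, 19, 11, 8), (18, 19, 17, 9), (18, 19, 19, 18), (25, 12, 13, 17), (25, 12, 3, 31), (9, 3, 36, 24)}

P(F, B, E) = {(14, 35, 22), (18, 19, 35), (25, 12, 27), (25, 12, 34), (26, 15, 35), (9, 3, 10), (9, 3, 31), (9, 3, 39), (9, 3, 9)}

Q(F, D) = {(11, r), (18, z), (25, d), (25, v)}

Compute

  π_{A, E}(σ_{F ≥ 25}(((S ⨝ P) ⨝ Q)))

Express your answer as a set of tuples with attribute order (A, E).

S ⋈ P (natural join on F, B): {(18, 19, 11, 30, 35), (18, 19, 11, 8, 35), (18, 19, 17, 9, 35), (18, 19, 19, 18, 35), (25, 12, 13, 17, 27), (25, 12, 13, 17, 34), (25, 12, 3, 31, 27), (25, 12, 3, 31, 34), (9, 3, 36, 24, 10), (9, 3, 36, 24, 31), (9, 3, 36, 24, 39), (9, 3, 36, 24, 9)}
(S ⨝ P) ⋈ Q (natural join on F): {(18, 19, 11, 30, 35, z), (18, 19, 11, 8, 35, z), (18, 19, 17, 9, 35, z), (18, 19, 19, 18, 35, z), (25, 12, 13, 17, 27, d), (25, 12, 13, 17, 27, v), (25, 12, 13, 17, 34, d), (25, 12, 13, 17, 34, v), (25, 12, 3, 31, 27, d), (25, 12, 3, 31, 27, v), (25, 12, 3, 31, 34, d), (25, 12, 3, 31, 34, v)}
Filtering on F ≥ 25 leaves {(25, 12, 13, 17, 27, d), (25, 12, 13, 17, 27, v), (25, 12, 13, 17, 34, d), (25, 12, 13, 17, 34, v), (25, 12, 3, 31, 27, d), (25, 12, 3, 31, 27, v), (25, 12, 3, 31, 34, d), (25, 12, 3, 31, 34, v)}.
Keep only column(s) A, E (4 duplicate(s) eliminated): {(17, 27), (17, 34), (31, 27), (31, 34)}

{(17, 27), (17, 34), (31, 27), (31, 34)}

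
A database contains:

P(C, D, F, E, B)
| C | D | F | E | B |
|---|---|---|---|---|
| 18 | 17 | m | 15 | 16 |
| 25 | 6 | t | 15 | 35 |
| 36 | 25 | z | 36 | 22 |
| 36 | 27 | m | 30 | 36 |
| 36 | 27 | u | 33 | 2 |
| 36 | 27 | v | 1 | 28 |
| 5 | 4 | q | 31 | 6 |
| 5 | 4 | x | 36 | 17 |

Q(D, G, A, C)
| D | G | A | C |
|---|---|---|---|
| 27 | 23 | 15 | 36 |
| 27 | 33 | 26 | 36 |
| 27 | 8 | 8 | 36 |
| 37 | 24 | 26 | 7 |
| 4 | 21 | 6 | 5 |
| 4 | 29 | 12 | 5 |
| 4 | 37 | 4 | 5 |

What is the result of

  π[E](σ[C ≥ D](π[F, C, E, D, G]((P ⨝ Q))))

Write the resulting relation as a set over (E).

{1, 30, 31, 33, 36}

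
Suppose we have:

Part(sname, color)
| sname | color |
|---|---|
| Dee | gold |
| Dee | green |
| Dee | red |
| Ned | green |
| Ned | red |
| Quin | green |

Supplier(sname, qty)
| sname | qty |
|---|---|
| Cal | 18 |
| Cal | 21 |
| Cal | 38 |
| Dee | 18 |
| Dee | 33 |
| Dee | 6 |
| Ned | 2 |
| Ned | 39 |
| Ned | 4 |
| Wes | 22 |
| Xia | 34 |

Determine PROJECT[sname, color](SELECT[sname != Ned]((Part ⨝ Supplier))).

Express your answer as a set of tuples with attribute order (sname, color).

{(Dee, gold), (Dee, green), (Dee, red)}

Natural join on sname: {(Dee, gold, 18), (Dee, gold, 33), (Dee, gold, 6), (Dee, green, 18), (Dee, green, 33), (Dee, green, 6), (Dee, red, 18), (Dee, red, 33), (Dee, red, 6), (Ned, green, 2), (Ned, green, 39), (Ned, green, 4), (Ned, red, 2), (Ned, red, 39), (Ned, red, 4)}
σ[sname != Ned]: keep tuples satisfying sname != Ned → {(Dee, gold, 18), (Dee, gold, 33), (Dee, gold, 6), (Dee, green, 18), (Dee, green, 33), (Dee, green, 6), (Dee, red, 18), (Dee, red, 33), (Dee, red, 6)}
π[sname, color]: project onto (sname, color) (6 duplicate(s) eliminated) → {(Dee, gold), (Dee, green), (Dee, red)}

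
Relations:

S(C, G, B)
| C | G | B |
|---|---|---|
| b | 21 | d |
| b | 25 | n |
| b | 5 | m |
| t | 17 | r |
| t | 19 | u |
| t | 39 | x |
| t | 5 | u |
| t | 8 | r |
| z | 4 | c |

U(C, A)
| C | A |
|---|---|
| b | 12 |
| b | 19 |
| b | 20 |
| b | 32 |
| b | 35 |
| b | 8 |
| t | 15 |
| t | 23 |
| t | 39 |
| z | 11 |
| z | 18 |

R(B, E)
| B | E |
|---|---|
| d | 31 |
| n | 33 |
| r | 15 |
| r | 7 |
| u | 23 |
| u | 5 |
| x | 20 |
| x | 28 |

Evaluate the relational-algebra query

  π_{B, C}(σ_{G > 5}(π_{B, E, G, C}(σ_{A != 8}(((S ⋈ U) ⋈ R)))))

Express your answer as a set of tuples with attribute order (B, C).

{(d, b), (n, b), (r, t), (u, t), (x, t)}

S ⋈ U (natural join on C): {(b, 21, d, 12), (b, 21, d, 19), (b, 21, d, 20), (b, 21, d, 32), (b, 21, d, 35), (b, 21, d, 8), (b, 25, n, 12), (b, 25, n, 19), (b, 25, n, 20), (b, 25, n, 32), (b, 25, n, 35), (b, 25, n, 8), (b, 5, m, 12), (b, 5, m, 19), (b, 5, m, 20), (b, 5, m, 32), (b, 5, m, 35), (b, 5, m, 8), (t, 17, r, 15), (t, 17, r, 23), (t, 17, r, 39), (t, 19, u, 15), (t, 19, u, 23), (t, 19, u, 39), (t, 39, x, 15), (t, 39, x, 23), (t, 39, x, 39), (t, 5, u, 15), (t, 5, u, 23), (t, 5, u, 39), (t, 8, r, 15), (t, 8, r, 23), (t, 8, r, 39), (z, 4, c, 11), (z, 4, c, 18)}
(S ⋈ U) ⋈ R (natural join on B): {(b, 21, d, 12, 31), (b, 21, d, 19, 31), (b, 21, d, 20, 31), (b, 21, d, 32, 31), (b, 21, d, 35, 31), (b, 21, d, 8, 31), (b, 25, n, 12, 33), (b, 25, n, 19, 33), (b, 25, n, 20, 33), (b, 25, n, 32, 33), (b, 25, n, 35, 33), (b, 25, n, 8, 33), (t, 17, r, 15, 15), (t, 17, r, 15, 7), (t, 17, r, 23, 15), (t, 17, r, 23, 7), (t, 17, r, 39, 15), (t, 17, r, 39, 7), (t, 19, u, 15, 23), (t, 19, u, 15, 5), (t, 19, u, 23, 23), (t, 19, u, 23, 5), (t, 19, u, 39, 23), (t, 19, u, 39, 5), (t, 39, x, 15, 20), (t, 39, x, 15, 28), (t, 39, x, 23, 20), (t, 39, x, 23, 28), (t, 39, x, 39, 20), (t, 39, x, 39, 28), (t, 5, u, 15, 23), (t, 5, u, 15, 5), (t, 5, u, 23, 23), (t, 5, u, 23, 5), (t, 5, u, 39, 23), (t, 5, u, 39, 5), (t, 8, r, 15, 15), (t, 8, r, 15, 7), (t, 8, r, 23, 15), (t, 8, r, 23, 7), (t, 8, r, 39, 15), (t, 8, r, 39, 7)}
Filtering on A != 8 leaves {(b, 21, d, 12, 31), (b, 21, d, 19, 31), (b, 21, d, 20, 31), (b, 21, d, 32, 31), (b, 21, d, 35, 31), (b, 25, n, 12, 33), (b, 25, n, 19, 33), (b, 25, n, 20, 33), (b, 25, n, 32, 33), (b, 25, n, 35, 33), (t, 17, r, 15, 15), (t, 17, r, 15, 7), (t, 17, r, 23, 15), (t, 17, r, 23, 7), (t, 17, r, 39, 15), (t, 17, r, 39, 7), (t, 19, u, 15, 23), (t, 19, u, 15, 5), (t, 19, u, 23, 23), (t, 19, u, 23, 5), (t, 19, u, 39, 23), (t, 19, u, 39, 5), (t, 39, x, 15, 20), (t, 39, x, 15, 28), (t, 39, x, 23, 20), (t, 39, x, 23, 28), (t, 39, x, 39, 20), (t, 39, x, 39, 28), (t, 5, u, 15, 23), (t, 5, u, 15, 5), (t, 5, u, 23, 23), (t, 5, u, 23, 5), (t, 5, u, 39, 23), (t, 5, u, 39, 5), (t, 8, r, 15, 15), (t, 8, r, 15, 7), (t, 8, r, 23, 15), (t, 8, r, 23, 7), (t, 8, r, 39, 15), (t, 8, r, 39, 7)}.
π_{B, E, G, C} gives {(d, 31, 21, b), (n, 33, 25, b), (r, 15, 17, t), (r, 15, 8, t), (r, 7, 17, t), (r, 7, 8, t), (u, 23, 19, t), (u, 23, 5, t), (u, 5, 19, t), (u, 5, 5, t), (x, 20, 39, t), (x, 28, 39, t)} (28 duplicate(s) eliminated).
Filtering on G > 5 leaves {(d, 31, 21, b), (n, 33, 25, b), (r, 15, 17, t), (r, 15, 8, t), (r, 7, 17, t), (r, 7, 8, t), (u, 23, 19, t), (u, 5, 19, t), (x, 20, 39, t), (x, 28, 39, t)}.
π_{B, C} gives {(d, b), (n, b), (r, t), (u, t), (x, t)} (5 duplicate(s) eliminated).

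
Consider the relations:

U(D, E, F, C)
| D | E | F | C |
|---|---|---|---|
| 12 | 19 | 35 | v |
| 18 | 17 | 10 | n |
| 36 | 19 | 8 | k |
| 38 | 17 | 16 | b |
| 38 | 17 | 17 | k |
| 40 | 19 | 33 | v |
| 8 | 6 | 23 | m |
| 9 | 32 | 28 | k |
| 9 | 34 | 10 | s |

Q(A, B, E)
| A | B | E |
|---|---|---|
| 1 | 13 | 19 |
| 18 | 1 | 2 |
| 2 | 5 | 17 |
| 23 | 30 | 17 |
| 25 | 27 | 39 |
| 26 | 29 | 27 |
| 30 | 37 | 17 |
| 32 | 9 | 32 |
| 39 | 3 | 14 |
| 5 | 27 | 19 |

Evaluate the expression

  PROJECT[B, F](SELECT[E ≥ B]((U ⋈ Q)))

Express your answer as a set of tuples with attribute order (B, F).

{(13, 33), (13, 35), (13, 8), (5, 10), (5, 16), (5, 17), (9, 28)}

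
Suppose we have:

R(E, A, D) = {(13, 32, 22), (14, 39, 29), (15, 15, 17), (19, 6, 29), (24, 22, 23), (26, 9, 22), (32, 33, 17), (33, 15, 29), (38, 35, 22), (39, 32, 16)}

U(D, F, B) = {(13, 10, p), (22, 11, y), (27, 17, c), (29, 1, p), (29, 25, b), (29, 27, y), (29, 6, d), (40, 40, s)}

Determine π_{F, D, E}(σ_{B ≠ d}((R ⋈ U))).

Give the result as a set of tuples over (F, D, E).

{(1, 29, 14), (1, 29, 19), (1, 29, 33), (11, 22, 13), (11, 22, 26), (11, 22, 38), (25, 29, 14), (25, 29, 19), (25, 29, 33), (27, 29, 14), (27, 29, 19), (27, 29, 33)}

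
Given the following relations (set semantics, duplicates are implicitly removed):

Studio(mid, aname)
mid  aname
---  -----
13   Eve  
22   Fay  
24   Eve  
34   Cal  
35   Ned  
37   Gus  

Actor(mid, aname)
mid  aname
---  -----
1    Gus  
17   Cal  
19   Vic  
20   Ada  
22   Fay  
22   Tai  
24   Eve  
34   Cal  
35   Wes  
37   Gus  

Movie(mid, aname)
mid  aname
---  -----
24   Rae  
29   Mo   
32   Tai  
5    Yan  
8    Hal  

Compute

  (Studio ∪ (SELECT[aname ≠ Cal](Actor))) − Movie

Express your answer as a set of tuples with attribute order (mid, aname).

Apply σ_{aname ≠ Cal}; surviving tuples: {(1, Gus), (19, Vic), (20, Ada), (22, Fay), (22, Tai), (24, Eve), (35, Wes), (37, Gus)}
Set union of the two operands is {(1, Gus), (13, Eve), (19, Vic), (20, Ada), (22, Fay), (22, Tai), (24, Eve), (34, Cal), (35, Ned), (35, Wes), (37, Gus)}.
Set difference of the two operands is {(1, Gus), (13, Eve), (19, Vic), (20, Ada), (22, Fay), (22, Tai), (24, Eve), (34, Cal), (35, Ned), (35, Wes), (37, Gus)}.

{(1, Gus), (13, Eve), (19, Vic), (20, Ada), (22, Fay), (22, Tai), (24, Eve), (34, Cal), (35, Ned), (35, Wes), (37, Gus)}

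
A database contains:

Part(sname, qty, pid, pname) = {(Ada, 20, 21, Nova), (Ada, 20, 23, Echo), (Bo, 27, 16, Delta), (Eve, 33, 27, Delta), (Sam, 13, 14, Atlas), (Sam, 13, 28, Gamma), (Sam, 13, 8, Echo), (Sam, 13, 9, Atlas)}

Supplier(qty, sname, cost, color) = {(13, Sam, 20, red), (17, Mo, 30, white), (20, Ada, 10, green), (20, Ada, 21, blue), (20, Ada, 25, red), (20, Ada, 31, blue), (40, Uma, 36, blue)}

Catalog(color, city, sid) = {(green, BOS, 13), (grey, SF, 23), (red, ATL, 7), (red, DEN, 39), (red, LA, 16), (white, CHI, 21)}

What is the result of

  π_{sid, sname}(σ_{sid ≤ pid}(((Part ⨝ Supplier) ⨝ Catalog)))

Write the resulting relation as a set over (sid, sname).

{(13, Ada), (16, Ada), (16, Sam), (7, Ada), (7, Sam)}

Joining Part and Supplier on sname, qty yields {(Ada, 20, 21, Nova, 10, green), (Ada, 20, 21, Nova, 21, blue), (Ada, 20, 21, Nova, 25, red), (Ada, 20, 21, Nova, 31, blue), (Ada, 20, 23, Echo, 10, green), (Ada, 20, 23, Echo, 21, blue), (Ada, 20, 23, Echo, 25, red), (Ada, 20, 23, Echo, 31, blue), (Sam, 13, 14, Atlas, 20, red), (Sam, 13, 28, Gamma, 20, red), (Sam, 13, 8, Echo, 20, red), (Sam, 13, 9, Atlas, 20, red)}.
Joining (Part ⨝ Supplier) and Catalog on color yields {(Ada, 20, 21, Nova, 10, green, BOS, 13), (Ada, 20, 21, Nova, 25, red, ATL, 7), (Ada, 20, 21, Nova, 25, red, DEN, 39), (Ada, 20, 21, Nova, 25, red, LA, 16), (Ada, 20, 23, Echo, 10, green, BOS, 13), (Ada, 20, 23, Echo, 25, red, ATL, 7), (Ada, 20, 23, Echo, 25, red, DEN, 39), (Ada, 20, 23, Echo, 25, red, LA, 16), (Sam, 13, 14, Atlas, 20, red, ATL, 7), (Sam, 13, 14, Atlas, 20, red, DEN, 39), (Sam, 13, 14, Atlas, 20, red, LA, 16), (Sam, 13, 28, Gamma, 20, red, ATL, 7), (Sam, 13, 28, Gamma, 20, red, DEN, 39), (Sam, 13, 28, Gamma, 20, red, LA, 16), (Sam, 13, 8, Echo, 20, red, ATL, 7), (Sam, 13, 8, Echo, 20, red, DEN, 39), (Sam, 13, 8, Echo, 20, red, LA, 16), (Sam, 13, 9, Atlas, 20, red, ATL, 7), (Sam, 13, 9, Atlas, 20, red, DEN, 39), (Sam, 13, 9, Atlas, 20, red, LA, 16)}.
σ[sid ≤ pid]: keep tuples satisfying sid ≤ pid → {(Ada, 20, 21, Nova, 10, green, BOS, 13), (Ada, 20, 21, Nova, 25, red, ATL, 7), (Ada, 20, 21, Nova, 25, red, LA, 16), (Ada, 20, 23, Echo, 10, green, BOS, 13), (Ada, 20, 23, Echo, 25, red, ATL, 7), (Ada, 20, 23, Echo, 25, red, LA, 16), (Sam, 13, 14, Atlas, 20, red, ATL, 7), (Sam, 13, 28, Gamma, 20, red, ATL, 7), (Sam, 13, 28, Gamma, 20, red, LA, 16), (Sam, 13, 8, Echo, 20, red, ATL, 7), (Sam, 13, 9, Atlas, 20, red, ATL, 7)}
Keep only column(s) sid, sname (6 duplicate(s) eliminated): {(13, Ada), (16, Ada), (16, Sam), (7, Ada), (7, Sam)}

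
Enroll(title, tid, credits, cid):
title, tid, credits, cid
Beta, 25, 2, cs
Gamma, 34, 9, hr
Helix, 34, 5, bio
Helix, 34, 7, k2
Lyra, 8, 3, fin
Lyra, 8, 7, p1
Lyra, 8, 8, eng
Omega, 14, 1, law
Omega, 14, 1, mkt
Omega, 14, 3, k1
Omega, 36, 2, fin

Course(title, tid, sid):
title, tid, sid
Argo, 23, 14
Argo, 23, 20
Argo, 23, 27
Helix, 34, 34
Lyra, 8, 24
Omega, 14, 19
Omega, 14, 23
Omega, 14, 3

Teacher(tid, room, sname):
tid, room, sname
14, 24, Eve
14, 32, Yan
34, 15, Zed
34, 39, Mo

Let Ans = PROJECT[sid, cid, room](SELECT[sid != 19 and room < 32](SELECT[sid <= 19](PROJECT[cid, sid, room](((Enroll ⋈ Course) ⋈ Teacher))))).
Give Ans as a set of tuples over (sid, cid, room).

{(3, k1, 24), (3, law, 24), (3, mkt, 24)}

Natural join on title, tid: {(Helix, 34, 5, bio, 34), (Helix, 34, 7, k2, 34), (Lyra, 8, 3, fin, 24), (Lyra, 8, 7, p1, 24), (Lyra, 8, 8, eng, 24), (Omega, 14, 1, law, 19), (Omega, 14, 1, law, 23), (Omega, 14, 1, law, 3), (Omega, 14, 1, mkt, 19), (Omega, 14, 1, mkt, 23), (Omega, 14, 1, mkt, 3), (Omega, 14, 3, k1, 19), (Omega, 14, 3, k1, 23), (Omega, 14, 3, k1, 3)}
Natural join on tid: {(Helix, 34, 5, bio, 34, 15, Zed), (Helix, 34, 5, bio, 34, 39, Mo), (Helix, 34, 7, k2, 34, 15, Zed), (Helix, 34, 7, k2, 34, 39, Mo), (Omega, 14, 1, law, 19, 24, Eve), (Omega, 14, 1, law, 19, 32, Yan), (Omega, 14, 1, law, 23, 24, Eve), (Omega, 14, 1, law, 23, 32, Yan), (Omega, 14, 1, law, 3, 24, Eve), (Omega, 14, 1, law, 3, 32, Yan), (Omega, 14, 1, mkt, 19, 24, Eve), (Omega, 14, 1, mkt, 19, 32, Yan), (Omega, 14, 1, mkt, 23, 24, Eve), (Omega, 14, 1, mkt, 23, 32, Yan), (Omega, 14, 1, mkt, 3, 24, Eve), (Omega, 14, 1, mkt, 3, 32, Yan), (Omega, 14, 3, k1, 19, 24, Eve), (Omega, 14, 3, k1, 19, 32, Yan), (Omega, 14, 3, k1, 23, 24, Eve), (Omega, 14, 3, k1, 23, 32, Yan), (Omega, 14, 3, k1, 3, 24, Eve), (Omega, 14, 3, k1, 3, 32, Yan)}
π[cid, sid, room]: project onto (cid, sid, room) → {(bio, 34, 15), (bio, 34, 39), (k1, 19, 24), (k1, 19, 32), (k1, 23, 24), (k1, 23, 32), (k1, 3, 24), (k1, 3, 32), (k2, 34, 15), (k2, 34, 39), (law, 19, 24), (law, 19, 32), (law, 23, 24), (law, 23, 32), (law, 3, 24), (law, 3, 32), (mkt, 19, 24), (mkt, 19, 32), (mkt, 23, 24), (mkt, 23, 32), (mkt, 3, 24), (mkt, 3, 32)}
Apply σ_{sid <= 19}; surviving tuples: {(k1, 19, 24), (k1, 19, 32), (k1, 3, 24), (k1, 3, 32), (law, 19, 24), (law, 19, 32), (law, 3, 24), (law, 3, 32), (mkt, 19, 24), (mkt, 19, 32), (mkt, 3, 24), (mkt, 3, 32)}
Apply σ_{sid != 19 and room < 32}; surviving tuples: {(k1, 3, 24), (law, 3, 24), (mkt, 3, 24)}
π[sid, cid, room]: project onto (sid, cid, room) → {(3, k1, 24), (3, law, 24), (3, mkt, 24)}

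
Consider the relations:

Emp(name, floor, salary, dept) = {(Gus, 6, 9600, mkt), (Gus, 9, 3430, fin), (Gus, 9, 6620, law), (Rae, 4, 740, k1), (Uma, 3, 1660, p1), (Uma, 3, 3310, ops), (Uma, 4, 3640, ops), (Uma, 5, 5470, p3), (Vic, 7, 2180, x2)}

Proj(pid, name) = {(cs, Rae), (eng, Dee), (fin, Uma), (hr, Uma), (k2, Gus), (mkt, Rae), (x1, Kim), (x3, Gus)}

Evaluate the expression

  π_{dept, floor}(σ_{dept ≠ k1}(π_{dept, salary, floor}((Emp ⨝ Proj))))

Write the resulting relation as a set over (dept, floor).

{(fin, 9), (law, 9), (mkt, 6), (ops, 3), (ops, 4), (p1, 3), (p3, 5)}

Natural join on name: {(Gus, 6, 9600, mkt, k2), (Gus, 6, 9600, mkt, x3), (Gus, 9, 3430, fin, k2), (Gus, 9, 3430, fin, x3), (Gus, 9, 6620, law, k2), (Gus, 9, 6620, law, x3), (Rae, 4, 740, k1, cs), (Rae, 4, 740, k1, mkt), (Uma, 3, 1660, p1, fin), (Uma, 3, 1660, p1, hr), (Uma, 3, 3310, ops, fin), (Uma, 3, 3310, ops, hr), (Uma, 4, 3640, ops, fin), (Uma, 4, 3640, ops, hr), (Uma, 5, 5470, p3, fin), (Uma, 5, 5470, p3, hr)}
Projecting to dept, salary, floor (8 duplicate(s) eliminated): {(fin, 3430, 9), (k1, 740, 4), (law, 6620, 9), (mkt, 9600, 6), (ops, 3310, 3), (ops, 3640, 4), (p1, 1660, 3), (p3, 5470, 5)}
Selection dept ≠ k1: {(fin, 3430, 9), (law, 6620, 9), (mkt, 9600, 6), (ops, 3310, 3), (ops, 3640, 4), (p1, 1660, 3), (p3, 5470, 5)}
Projecting to dept, floor: {(fin, 9), (law, 9), (mkt, 6), (ops, 3), (ops, 4), (p1, 3), (p3, 5)}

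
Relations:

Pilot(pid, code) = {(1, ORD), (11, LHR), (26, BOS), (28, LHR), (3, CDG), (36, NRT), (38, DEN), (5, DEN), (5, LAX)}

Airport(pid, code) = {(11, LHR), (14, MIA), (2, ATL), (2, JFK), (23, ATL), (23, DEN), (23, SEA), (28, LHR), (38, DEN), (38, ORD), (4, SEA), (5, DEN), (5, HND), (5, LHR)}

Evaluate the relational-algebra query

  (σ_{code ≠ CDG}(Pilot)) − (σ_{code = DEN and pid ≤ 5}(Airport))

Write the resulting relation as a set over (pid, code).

{(1, ORD), (11, LHR), (26, BOS), (28, LHR), (36, NRT), (38, DEN), (5, LAX)}

Filtering on code ≠ CDG leaves {(1, ORD), (11, LHR), (26, BOS), (28, LHR), (36, NRT), (38, DEN), (5, DEN), (5, LAX)}.
Filtering on code = DEN and pid ≤ 5 leaves {(5, DEN)}.
Taking the difference: {(1, ORD), (11, LHR), (26, BOS), (28, LHR), (36, NRT), (38, DEN), (5, LAX)}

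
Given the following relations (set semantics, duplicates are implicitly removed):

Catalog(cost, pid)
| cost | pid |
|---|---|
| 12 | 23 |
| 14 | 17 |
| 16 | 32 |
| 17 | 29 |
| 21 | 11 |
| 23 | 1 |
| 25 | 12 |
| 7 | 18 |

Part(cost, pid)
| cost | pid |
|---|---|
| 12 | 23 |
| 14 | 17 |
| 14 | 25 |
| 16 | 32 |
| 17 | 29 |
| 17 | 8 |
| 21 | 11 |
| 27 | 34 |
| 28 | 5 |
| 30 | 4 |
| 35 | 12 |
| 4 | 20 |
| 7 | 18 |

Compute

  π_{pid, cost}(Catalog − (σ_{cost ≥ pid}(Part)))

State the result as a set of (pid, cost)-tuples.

Apply σ_{cost ≥ pid}; surviving tuples: {(17, 8), (21, 11), (28, 5), (30, 4), (35, 12)}
Difference: {(12, 23), (14, 17), (16, 32), (17, 29), (21, 11), (23, 1), (25, 12), (7, 18)} with {(17, 8), (21, 11), (28, 5), (30, 4), (35, 12)} → {(12, 23), (14, 17), (16, 32), (17, 29), (23, 1), (25, 12), (7, 18)}
Projecting to pid, cost: {(1, 23), (12, 25), (17, 14), (18, 7), (23, 12), (29, 17), (32, 16)}

{(1, 23), (12, 25), (17, 14), (18, 7), (23, 12), (29, 17), (32, 16)}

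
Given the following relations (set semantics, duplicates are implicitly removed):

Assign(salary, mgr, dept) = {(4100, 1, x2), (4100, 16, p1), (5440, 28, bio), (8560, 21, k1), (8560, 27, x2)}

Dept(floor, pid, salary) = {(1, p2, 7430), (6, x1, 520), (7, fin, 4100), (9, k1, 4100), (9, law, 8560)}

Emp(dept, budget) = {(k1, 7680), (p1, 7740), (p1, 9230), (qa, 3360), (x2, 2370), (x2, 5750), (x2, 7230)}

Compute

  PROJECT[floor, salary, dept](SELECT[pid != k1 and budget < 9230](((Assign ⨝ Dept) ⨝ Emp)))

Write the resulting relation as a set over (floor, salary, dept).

Assign ⋈ Dept (natural join on salary): {(4100, 1, x2, 7, fin), (4100, 1, x2, 9, k1), (4100, 16, p1, 7, fin), (4100, 16, p1, 9, k1), (8560, 21, k1, 9, law), (8560, 27, x2, 9, law)}
(Assign ⨝ Dept) ⋈ Emp (natural join on dept): {(4100, 1, x2, 7, fin, 2370), (4100, 1, x2, 7, fin, 5750), (4100, 1, x2, 7, fin, 7230), (4100, 1, x2, 9, k1, 2370), (4100, 1, x2, 9, k1, 5750), (4100, 1, x2, 9, k1, 7230), (4100, 16, p1, 7, fin, 7740), (4100, 16, p1, 7, fin, 9230), (4100, 16, p1, 9, k1, 7740), (4100, 16, p1, 9, k1, 9230), (8560, 21, k1, 9, law, 7680), (8560, 27, x2, 9, law, 2370), (8560, 27, x2, 9, law, 5750), (8560, 27, x2, 9, law, 7230)}
σ[pid != k1 and budget < 9230]: keep tuples satisfying pid != k1 and budget < 9230 → {(4100, 1, x2, 7, fin, 2370), (4100, 1, x2, 7, fin, 5750), (4100, 1, x2, 7, fin, 7230), (4100, 16, p1, 7, fin, 7740), (8560, 21, k1, 9, law, 7680), (8560, 27, x2, 9, law, 2370), (8560, 27, x2, 9, law, 5750), (8560, 27, x2, 9, law, 7230)}
π_{floor, salary, dept} gives {(7, 4100, p1), (7, 4100, x2), (9, 8560, k1), (9, 8560, x2)} (4 duplicate(s) eliminated).

{(7, 4100, p1), (7, 4100, x2), (9, 8560, k1), (9, 8560, x2)}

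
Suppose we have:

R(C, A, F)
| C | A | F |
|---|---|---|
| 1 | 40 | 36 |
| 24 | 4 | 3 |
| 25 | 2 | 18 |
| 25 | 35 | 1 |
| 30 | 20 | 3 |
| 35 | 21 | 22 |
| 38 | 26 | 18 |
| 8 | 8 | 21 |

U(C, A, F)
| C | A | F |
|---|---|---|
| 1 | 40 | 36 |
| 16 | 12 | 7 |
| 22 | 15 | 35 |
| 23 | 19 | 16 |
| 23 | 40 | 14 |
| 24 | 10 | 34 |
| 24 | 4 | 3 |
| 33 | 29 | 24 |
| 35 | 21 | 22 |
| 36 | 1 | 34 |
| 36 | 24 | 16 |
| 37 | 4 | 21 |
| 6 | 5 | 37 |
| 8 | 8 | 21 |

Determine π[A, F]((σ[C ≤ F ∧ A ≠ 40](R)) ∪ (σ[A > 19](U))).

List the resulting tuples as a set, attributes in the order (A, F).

Selection C ≤ F ∧ A ≠ 40: {(8, 8, 21)}
Selection A > 19: {(1, 40, 36), (23, 40, 14), (33, 29, 24), (35, 21, 22), (36, 24, 16)}
Union: {(8, 8, 21)} with {(1, 40, 36), (23, 40, 14), (33, 29, 24), (35, 21, 22), (36, 24, 16)} → {(1, 40, 36), (23, 40, 14), (33, 29, 24), (35, 21, 22), (36, 24, 16), (8, 8, 21)}
π[A, F]: project onto (A, F) → {(21, 22), (24, 16), (29, 24), (40, 14), (40, 36), (8, 21)}

{(21, 22), (24, 16), (29, 24), (40, 14), (40, 36), (8, 21)}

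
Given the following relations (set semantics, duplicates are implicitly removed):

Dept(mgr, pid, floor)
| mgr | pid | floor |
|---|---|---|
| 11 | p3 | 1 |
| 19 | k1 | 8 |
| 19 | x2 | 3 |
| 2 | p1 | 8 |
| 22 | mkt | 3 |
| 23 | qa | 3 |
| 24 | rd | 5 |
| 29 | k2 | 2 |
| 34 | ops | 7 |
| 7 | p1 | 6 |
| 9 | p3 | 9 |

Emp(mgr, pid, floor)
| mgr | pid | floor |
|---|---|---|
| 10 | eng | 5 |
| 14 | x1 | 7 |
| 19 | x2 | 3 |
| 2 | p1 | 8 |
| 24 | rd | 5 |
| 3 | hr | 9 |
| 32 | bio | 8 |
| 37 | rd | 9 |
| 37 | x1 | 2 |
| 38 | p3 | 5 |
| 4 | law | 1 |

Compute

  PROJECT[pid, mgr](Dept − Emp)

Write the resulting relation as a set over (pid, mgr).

{(k1, 19), (k2, 29), (mkt, 22), (ops, 34), (p1, 7), (p3, 11), (p3, 9), (qa, 23)}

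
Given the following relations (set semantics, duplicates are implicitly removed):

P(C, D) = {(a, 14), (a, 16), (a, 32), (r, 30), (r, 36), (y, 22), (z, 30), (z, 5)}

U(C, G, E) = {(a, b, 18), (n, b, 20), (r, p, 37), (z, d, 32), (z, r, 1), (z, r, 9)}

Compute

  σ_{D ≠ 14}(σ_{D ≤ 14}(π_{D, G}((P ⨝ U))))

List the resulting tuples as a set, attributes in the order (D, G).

Natural join on C: {(a, 14, b, 18), (a, 16, b, 18), (a, 32, b, 18), (r, 30, p, 37), (r, 36, p, 37), (z, 30, d, 32), (z, 30, r, 1), (z, 30, r, 9), (z, 5, d, 32), (z, 5, r, 1), (z, 5, r, 9)}
π_{D, G} gives {(14, b), (16, b), (30, d), (30, p), (30, r), (32, b), (36, p), (5, d), (5, r)} (2 duplicate(s) eliminated).
Selection D ≤ 14: {(14, b), (5, d), (5, r)}
Selection D ≠ 14: {(5, d), (5, r)}

{(5, d), (5, r)}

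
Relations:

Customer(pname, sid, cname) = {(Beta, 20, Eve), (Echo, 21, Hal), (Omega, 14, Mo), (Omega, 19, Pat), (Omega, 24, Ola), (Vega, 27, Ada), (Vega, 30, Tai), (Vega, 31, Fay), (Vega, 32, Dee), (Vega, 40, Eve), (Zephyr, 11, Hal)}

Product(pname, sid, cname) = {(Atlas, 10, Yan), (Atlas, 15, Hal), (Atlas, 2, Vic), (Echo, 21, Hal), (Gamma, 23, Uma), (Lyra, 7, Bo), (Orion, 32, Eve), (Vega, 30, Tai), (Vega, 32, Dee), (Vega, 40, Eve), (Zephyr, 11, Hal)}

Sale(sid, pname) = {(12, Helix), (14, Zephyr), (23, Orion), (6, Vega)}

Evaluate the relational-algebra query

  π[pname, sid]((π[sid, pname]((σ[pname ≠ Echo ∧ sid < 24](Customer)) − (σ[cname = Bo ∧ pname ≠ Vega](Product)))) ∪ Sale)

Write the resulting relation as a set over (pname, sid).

σ[pname ≠ Echo ∧ sid < 24]: keep tuples satisfying pname ≠ Echo ∧ sid < 24 → {(Beta, 20, Eve), (Omega, 14, Mo), (Omega, 19, Pat), (Zephyr, 11, Hal)}
σ[cname = Bo ∧ pname ≠ Vega]: keep tuples satisfying cname = Bo ∧ pname ≠ Vega → {(Lyra, 7, Bo)}
Difference: {(Beta, 20, Eve), (Omega, 14, Mo), (Omega, 19, Pat), (Zephyr, 11, Hal)} with {(Lyra, 7, Bo)} → {(Beta, 20, Eve), (Omega, 14, Mo), (Omega, 19, Pat), (Zephyr, 11, Hal)}
Projecting to sid, pname: {(11, Zephyr), (14, Omega), (19, Omega), (20, Beta)}
Union: {(11, Zephyr), (14, Omega), (19, Omega), (20, Beta)} with {(12, Helix), (14, Zephyr), (23, Orion), (6, Vega)} → {(11, Zephyr), (12, Helix), (14, Omega), (14, Zephyr), (19, Omega), (20, Beta), (23, Orion), (6, Vega)}
Projecting to pname, sid: {(Beta, 20), (Helix, 12), (Omega, 14), (Omega, 19), (Orion, 23), (Vega, 6), (Zephyr, 11), (Zephyr, 14)}

{(Beta, 20), (Helix, 12), (Omega, 14), (Omega, 19), (Orion, 23), (Vega, 6), (Zephyr, 11), (Zephyr, 14)}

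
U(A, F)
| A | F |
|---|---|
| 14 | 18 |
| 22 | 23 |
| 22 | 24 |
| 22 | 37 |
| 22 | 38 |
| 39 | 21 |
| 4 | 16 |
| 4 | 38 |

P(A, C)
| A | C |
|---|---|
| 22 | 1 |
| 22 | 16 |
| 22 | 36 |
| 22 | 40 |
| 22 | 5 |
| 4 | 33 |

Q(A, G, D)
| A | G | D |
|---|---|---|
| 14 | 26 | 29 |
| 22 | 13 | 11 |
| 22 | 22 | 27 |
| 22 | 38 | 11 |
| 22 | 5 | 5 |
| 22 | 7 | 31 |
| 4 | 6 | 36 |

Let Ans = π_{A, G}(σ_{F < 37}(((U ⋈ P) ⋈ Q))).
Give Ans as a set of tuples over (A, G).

{(22, 13), (22, 22), (22, 38), (22, 5), (22, 7), (4, 6)}

U ⋈ P (natural join on A): {(22, 23, 1), (22, 23, 16), (22, 23, 36), (22, 23, 40), (22, 23, 5), (22, 24, 1), (22, 24, 16), (22, 24, 36), (22, 24, 40), (22, 24, 5), (22, 37, 1), (22, 37, 16), (22, 37, 36), (22, 37, 40), (22, 37, 5), (22, 38, 1), (22, 38, 16), (22, 38, 36), (22, 38, 40), (22, 38, 5), (4, 16, 33), (4, 38, 33)}
(U ⋈ P) ⋈ Q (natural join on A): {(22, 23, 1, 13, 11), (22, 23, 1, 22, 27), (22, 23, 1, 38, 11), (22, 23, 1, 5, 5), (22, 23, 1, 7, 31), (22, 23, 16, 13, 11), (22, 23, 16, 22, 27), (22, 23, 16, 38, 11), (22, 23, 16, 5, 5), (22, 23, 16, 7, 31), (22, 23, 36, 13, 11), (22, 23, 36, 22, 27), (22, 23, 36, 38, 11), (22, 23, 36, 5, 5), (22, 23, 36, 7, 31), (22, 23, 40, 13, 11), (22, 23, 40, 22, 27), (22, 23, 40, 38, 11), (22, 23, 40, 5, 5), (22, 23, 40, 7, 31), (22, 23, 5, 13, 11), (22, 23, 5, 22, 27), (22, 23, 5, 38, 11), (22, 23, 5, 5, 5), (22, 23, 5, 7, 31), (22, 24, 1, 13, 11), (22, 24, 1, 22, 27), (22, 24, 1, 38, 11), (22, 24, 1, 5, 5), (22, 24, 1, 7, 31), (22, 24, 16, 13, 11), (22, 24, 16, 22, 27), (22, 24, 16, 38, 11), (22, 24, 16, 5, 5), (22, 24, 16, 7, 31), (22, 24, 36, 13, 11), (22, 24, 36, 22, 27), (22, 24, 36, 38, 11), (22, 24, 36, 5, 5), (22, 24, 36, 7, 31), (22, 24, 40, 13, 11), (22, 24, 40, 22, 27), (22, 24, 40, 38, 11), (22, 24, 40, 5, 5), (22, 24, 40, 7, 31), (22, 24, 5, 13, 11), (22, 24, 5, 22, 27), (22, 24, 5, 38, 11), (22, 24, 5, 5, 5), (22, 24, 5, 7, 31), (22, 37, 1, 13, 11), (22, 37, 1, 22, 27), (22, 37, 1, 38, 11), (22, 37, 1, 5, 5), (22, 37, 1, 7, 31), (22, 37, 16, 13, 11), (22, 37, 16, 22, 27), (22, 37, 16, 38, 11), (22, 37, 16, 5, 5), (22, 37, 16, 7, 31), (22, 37, 36, 13, 11), (22, 37, 36, 22, 27), (22, 37, 36, 38, 11), (22, 37, 36, 5, 5), (22, 37, 36, 7, 31), (22, 37, 40, 13, 11), (22, 37, 40, 22, 27), (22, 37, 40, 38, 11), (22, 37, 40, 5, 5), (22, 37, 40, 7, 31), (22, 37, 5, 13, 11), (22, 37, 5, 22, 27), (22, 37, 5, 38, 11), (22, 37, 5, 5, 5), (22, 37, 5, 7, 31), (22, 38, 1, 13, 11), (22, 38, 1, 22, 27), (22, 38, 1, 38, 11), (22, 38, 1, 5, 5), (22, 38, 1, 7, 31), (22, 38, 16, 13, 11), (22, 38, 16, 22, 27), (22, 38, 16, 38, 11), (22, 38, 16, 5, 5), (22, 38, 16, 7, 31), (22, 38, 36, 13, 11), (22, 38, 36, 22, 27), (22, 38, 36, 38, 11), (22, 38, 36, 5, 5), (22, 38, 36, 7, 31), (22, 38, 40, 13, 11), (22, 38, 40, 22, 27), (22, 38, 40, 38, 11), (22, 38, 40, 5, 5), (22, 38, 40, 7, 31), (22, 38, 5, 13, 11), (22, 38, 5, 22, 27), (22, 38, 5, 38, 11), (22, 38, 5, 5, 5), (22, 38, 5, 7, 31), (4, 16, 33, 6, 36), (4, 38, 33, 6, 36)}
Selection F < 37: {(22, 23, 1, 13, 11), (22, 23, 1, 22, 27), (22, 23, 1, 38, 11), (22, 23, 1, 5, 5), (22, 23, 1, 7, 31), (22, 23, 16, 13, 11), (22, 23, 16, 22, 27), (22, 23, 16, 38, 11), (22, 23, 16, 5, 5), (22, 23, 16, 7, 31), (22, 23, 36, 13, 11), (22, 23, 36, 22, 27), (22, 23, 36, 38, 11), (22, 23, 36, 5, 5), (22, 23, 36, 7, 31), (22, 23, 40, 13, 11), (22, 23, 40, 22, 27), (22, 23, 40, 38, 11), (22, 23, 40, 5, 5), (22, 23, 40, 7, 31), (22, 23, 5, 13, 11), (22, 23, 5, 22, 27), (22, 23, 5, 38, 11), (22, 23, 5, 5, 5), (22, 23, 5, 7, 31), (22, 24, 1, 13, 11), (22, 24, 1, 22, 27), (22, 24, 1, 38, 11), (22, 24, 1, 5, 5), (22, 24, 1, 7, 31), (22, 24, 16, 13, 11), (22, 24, 16, 22, 27), (22, 24, 16, 38, 11), (22, 24, 16, 5, 5), (22, 24, 16, 7, 31), (22, 24, 36, 13, 11), (22, 24, 36, 22, 27), (22, 24, 36, 38, 11), (22, 24, 36, 5, 5), (22, 24, 36, 7, 31), (22, 24, 40, 13, 11), (22, 24, 40, 22, 27), (22, 24, 40, 38, 11), (22, 24, 40, 5, 5), (22, 24, 40, 7, 31), (22, 24, 5, 13, 11), (22, 24, 5, 22, 27), (22, 24, 5, 38, 11), (22, 24, 5, 5, 5), (22, 24, 5, 7, 31), (4, 16, 33, 6, 36)}
Keep only column(s) A, G (45 duplicate(s) eliminated): {(22, 13), (22, 22), (22, 38), (22, 5), (22, 7), (4, 6)}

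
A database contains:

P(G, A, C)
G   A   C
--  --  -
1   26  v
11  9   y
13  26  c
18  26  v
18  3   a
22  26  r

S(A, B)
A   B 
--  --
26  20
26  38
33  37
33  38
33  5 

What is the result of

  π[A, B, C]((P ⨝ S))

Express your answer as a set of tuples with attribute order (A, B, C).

Joining P and S on A yields {(1, 26, v, 20), (1, 26, v, 38), (13, 26, c, 20), (13, 26, c, 38), (18, 26, v, 20), (18, 26, v, 38), (22, 26, r, 20), (22, 26, r, 38)}.
Projecting to A, B, C (2 duplicate(s) eliminated): {(26, 20, c), (26, 20, r), (26, 20, v), (26, 38, c), (26, 38, r), (26, 38, v)}

{(26, 20, c), (26, 20, r), (26, 20, v), (26, 38, c), (26, 38, r), (26, 38, v)}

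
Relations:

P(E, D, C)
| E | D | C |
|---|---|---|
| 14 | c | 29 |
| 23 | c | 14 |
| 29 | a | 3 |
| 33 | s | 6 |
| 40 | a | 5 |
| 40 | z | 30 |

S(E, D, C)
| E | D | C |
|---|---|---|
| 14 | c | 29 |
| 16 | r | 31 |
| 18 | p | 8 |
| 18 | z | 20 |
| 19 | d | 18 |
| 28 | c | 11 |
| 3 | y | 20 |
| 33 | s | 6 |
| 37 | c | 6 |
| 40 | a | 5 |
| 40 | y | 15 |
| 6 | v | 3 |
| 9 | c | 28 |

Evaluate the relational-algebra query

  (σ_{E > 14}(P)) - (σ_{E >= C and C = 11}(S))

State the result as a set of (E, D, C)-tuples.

{(23, c, 14), (29, a, 3), (33, s, 6), (40, a, 5), (40, z, 30)}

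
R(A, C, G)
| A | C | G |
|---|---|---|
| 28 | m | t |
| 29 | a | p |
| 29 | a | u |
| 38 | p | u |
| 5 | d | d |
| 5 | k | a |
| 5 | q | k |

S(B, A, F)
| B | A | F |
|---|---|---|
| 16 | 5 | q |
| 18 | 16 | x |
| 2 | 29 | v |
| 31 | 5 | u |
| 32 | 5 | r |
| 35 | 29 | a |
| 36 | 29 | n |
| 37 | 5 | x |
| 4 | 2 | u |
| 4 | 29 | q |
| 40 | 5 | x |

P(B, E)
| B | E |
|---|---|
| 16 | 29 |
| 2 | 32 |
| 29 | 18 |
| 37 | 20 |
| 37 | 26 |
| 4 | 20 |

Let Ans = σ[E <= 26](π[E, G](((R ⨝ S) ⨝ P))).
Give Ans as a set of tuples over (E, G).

{(20, a), (20, d), (20, k), (20, p), (20, u), (26, a), (26, d), (26, k)}

Natural join on A: {(29, a, p, 2, v), (29, a, p, 35, a), (29, a, p, 36, n), (29, a, p, 4, q), (29, a, u, 2, v), (29, a, u, 35, a), (29, a, u, 36, n), (29, a, u, 4, q), (5, d, d, 16, q), (5, d, d, 31, u), (5, d, d, 32, r), (5, d, d, 37, x), (5, d, d, 40, x), (5, k, a, 16, q), (5, k, a, 31, u), (5, k, a, 32, r), (5, k, a, 37, x), (5, k, a, 40, x), (5, q, k, 16, q), (5, q, k, 31, u), (5, q, k, 32, r), (5, q, k, 37, x), (5, q, k, 40, x)}
Natural join on B: {(29, a, p, 2, v, 32), (29, a, p, 4, q, 20), (29, a, u, 2, v, 32), (29, a, u, 4, q, 20), (5, d, d, 16, q, 29), (5, d, d, 37, x, 20), (5, d, d, 37, x, 26), (5, k, a, 16, q, 29), (5, k, a, 37, x, 20), (5, k, a, 37, x, 26), (5, q, k, 16, q, 29), (5, q, k, 37, x, 20), (5, q, k, 37, x, 26)}
π[E, G]: project onto (E, G) → {(20, a), (20, d), (20, k), (20, p), (20, u), (26, a), (26, d), (26, k), (29, a), (29, d), (29, k), (32, p), (32, u)}
Apply σ_{E <= 26}; surviving tuples: {(20, a), (20, d), (20, k), (20, p), (20, u), (26, a), (26, d), (26, k)}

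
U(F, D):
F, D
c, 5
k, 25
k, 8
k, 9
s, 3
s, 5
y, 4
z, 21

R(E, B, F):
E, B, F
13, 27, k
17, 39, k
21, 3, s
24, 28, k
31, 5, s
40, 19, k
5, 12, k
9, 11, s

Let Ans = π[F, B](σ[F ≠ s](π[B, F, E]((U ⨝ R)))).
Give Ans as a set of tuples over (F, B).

U ⋈ R (natural join on F): {(k, 25, 13, 27), (k, 25, 17, 39), (k, 25, 24, 28), (k, 25, 40, 19), (k, 25, 5, 12), (k, 8, 13, 27), (k, 8, 17, 39), (k, 8, 24, 28), (k, 8, 40, 19), (k, 8, 5, 12), (k, 9, 13, 27), (k, 9, 17, 39), (k, 9, 24, 28), (k, 9, 40, 19), (k, 9, 5, 12), (s, 3, 21, 3), (s, 3, 31, 5), (s, 3, 9, 11), (s, 5, 21, 3), (s, 5, 31, 5), (s, 5, 9, 11)}
π[B, F, E]: project onto (B, F, E) (13 duplicate(s) eliminated) → {(11, s, 9), (12, k, 5), (19, k, 40), (27, k, 13), (28, k, 24), (3, s, 21), (39, k, 17), (5, s, 31)}
Apply σ_{F ≠ s}; surviving tuples: {(12, k, 5), (19, k, 40), (27, k, 13), (28, k, 24), (39, k, 17)}
π[F, B]: project onto (F, B) → {(k, 12), (k, 19), (k, 27), (k, 28), (k, 39)}

{(k, 12), (k, 19), (k, 27), (k, 28), (k, 39)}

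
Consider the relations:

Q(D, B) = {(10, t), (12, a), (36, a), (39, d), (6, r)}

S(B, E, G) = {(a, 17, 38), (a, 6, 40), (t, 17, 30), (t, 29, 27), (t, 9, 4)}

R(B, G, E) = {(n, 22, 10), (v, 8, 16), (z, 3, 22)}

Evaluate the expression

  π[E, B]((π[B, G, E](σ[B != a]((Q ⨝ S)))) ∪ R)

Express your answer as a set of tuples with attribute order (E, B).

{(10, n), (16, v), (17, t), (22, z), (29, t), (9, t)}

Natural join on B: {(10, t, 17, 30), (10, t, 29, 27), (10, t, 9, 4), (12, a, 17, 38), (12, a, 6, 40), (36, a, 17, 38), (36, a, 6, 40)}
Selection B != a: {(10, t, 17, 30), (10, t, 29, 27), (10, t, 9, 4)}
π_{B, G, E} gives {(t, 27, 29), (t, 30, 17), (t, 4, 9)}.
Union: {(t, 27, 29), (t, 30, 17), (t, 4, 9)} with {(n, 22, 10), (v, 8, 16), (z, 3, 22)} → {(n, 22, 10), (t, 27, 29), (t, 30, 17), (t, 4, 9), (v, 8, 16), (z, 3, 22)}
π_{E, B} gives {(10, n), (16, v), (17, t), (22, z), (29, t), (9, t)}.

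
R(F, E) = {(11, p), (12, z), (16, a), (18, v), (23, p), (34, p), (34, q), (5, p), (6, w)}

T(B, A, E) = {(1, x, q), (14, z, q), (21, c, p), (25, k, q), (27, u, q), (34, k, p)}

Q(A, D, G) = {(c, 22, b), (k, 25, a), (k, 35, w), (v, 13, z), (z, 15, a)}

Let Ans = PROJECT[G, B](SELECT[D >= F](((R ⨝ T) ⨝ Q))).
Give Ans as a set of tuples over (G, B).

{(a, 34), (b, 21), (w, 25), (w, 34)}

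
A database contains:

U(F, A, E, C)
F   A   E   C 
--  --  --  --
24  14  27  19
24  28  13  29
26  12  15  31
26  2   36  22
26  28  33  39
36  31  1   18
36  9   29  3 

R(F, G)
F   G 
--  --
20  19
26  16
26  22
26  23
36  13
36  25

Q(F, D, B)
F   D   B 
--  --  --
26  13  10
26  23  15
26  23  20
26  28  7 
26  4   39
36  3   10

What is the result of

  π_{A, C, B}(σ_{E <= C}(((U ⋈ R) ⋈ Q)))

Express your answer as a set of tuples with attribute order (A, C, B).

{(12, 31, 10), (12, 31, 15), (12, 31, 20), (12, 31, 39), (12, 31, 7), (28, 39, 10), (28, 39, 15), (28, 39, 20), (28, 39, 39), (28, 39, 7), (31, 18, 10)}

Natural join on F: {(26, 12, 15, 31, 16), (26, 12, 15, 31, 22), (26, 12, 15, 31, 23), (26, 2, 36, 22, 16), (26, 2, 36, 22, 22), (26, 2, 36, 22, 23), (26, 28, 33, 39, 16), (26, 28, 33, 39, 22), (26, 28, 33, 39, 23), (36, 31, 1, 18, 13), (36, 31, 1, 18, 25), (36, 9, 29, 3, 13), (36, 9, 29, 3, 25)}
Natural join on F: {(26, 12, 15, 31, 16, 13, 10), (26, 12, 15, 31, 16, 23, 15), (26, 12, 15, 31, 16, 23, 20), (26, 12, 15, 31, 16, 28, 7), (26, 12, 15, 31, 16, 4, 39), (26, 12, 15, 31, 22, 13, 10), (26, 12, 15, 31, 22, 23, 15), (26, 12, 15, 31, 22, 23, 20), (26, 12, 15, 31, 22, 28, 7), (26, 12, 15, 31, 22, 4, 39), (26, 12, 15, 31, 23, 13, 10), (26, 12, 15, 31, 23, 23, 15), (26, 12, 15, 31, 23, 23, 20), (26, 12, 15, 31, 23, 28, 7), (26, 12, 15, 31, 23, 4, 39), (26, 2, 36, 22, 16, 13, 10), (26, 2, 36, 22, 16, 23, 15), (26, 2, 36, 22, 16, 23, 20), (26, 2, 36, 22, 16, 28, 7), (26, 2, 36, 22, 16, 4, 39), (26, 2, 36, 22, 22, 13, 10), (26, 2, 36, 22, 22, 23, 15), (26, 2, 36, 22, 22, 23, 20), (26, 2, 36, 22, 22, 28, 7), (26, 2, 36, 22, 22, 4, 39), (26, 2, 36, 22, 23, 13, 10), (26, 2, 36, 22, 23, 23, 15), (26, 2, 36, 22, 23, 23, 20), (26, 2, 36, 22, 23, 28, 7), (26, 2, 36, 22, 23, 4, 39), (26, 28, 33, 39, 16, 13, 10), (26, 28, 33, 39, 16, 23, 15), (26, 28, 33, 39, 16, 23, 20), (26, 28, 33, 39, 16, 28, 7), (26, 28, 33, 39, 16, 4, 39), (26, 28, 33, 39, 22, 13, 10), (26, 28, 33, 39, 22, 23, 15), (26, 28, 33, 39, 22, 23, 20), (26, 28, 33, 39, 22, 28, 7), (26, 28, 33, 39, 22, 4, 39), (26, 28, 33, 39, 23, 13, 10), (26, 28, 33, 39, 23, 23, 15), (26, 28, 33, 39, 23, 23, 20), (26, 28, 33, 39, 23, 28, 7), (26, 28, 33, 39, 23, 4, 39), (36, 31, 1, 18, 13, 3, 10), (36, 31, 1, 18, 25, 3, 10), (36, 9, 29, 3, 13, 3, 10), (36, 9, 29, 3, 25, 3, 10)}
Selection E <= C: {(26, 12, 15, 31, 16, 13, 10), (26, 12, 15, 31, 16, 23, 15), (26, 12, 15, 31, 16, 23, 20), (26, 12, 15, 31, 16, 28, 7), (26, 12, 15, 31, 16, 4, 39), (26, 12, 15, 31, 22, 13, 10), (26, 12, 15, 31, 22, 23, 15), (26, 12, 15, 31, 22, 23, 20), (26, 12, 15, 31, 22, 28, 7), (26, 12, 15, 31, 22, 4, 39), (26, 12, 15, 31, 23, 13, 10), (26, 12, 15, 31, 23, 23, 15), (26, 12, 15, 31, 23, 23, 20), (26, 12, 15, 31, 23, 28, 7), (26, 12, 15, 31, 23, 4, 39), (26, 28, 33, 39, 16, 13, 10), (26, 28, 33, 39, 16, 23, 15), (26, 28, 33, 39, 16, 23, 20), (26, 28, 33, 39, 16, 28, 7), (26, 28, 33, 39, 16, 4, 39), (26, 28, 33, 39, 22, 13, 10), (26, 28, 33, 39, 22, 23, 15), (26, 28, 33, 39, 22, 23, 20), (26, 28, 33, 39, 22, 28, 7), (26, 28, 33, 39, 22, 4, 39), (26, 28, 33, 39, 23, 13, 10), (26, 28, 33, 39, 23, 23, 15), (26, 28, 33, 39, 23, 23, 20), (26, 28, 33, 39, 23, 28, 7), (26, 28, 33, 39, 23, 4, 39), (36, 31, 1, 18, 13, 3, 10), (36, 31, 1, 18, 25, 3, 10)}
Keep only column(s) A, C, B (21 duplicate(s) eliminated): {(12, 31, 10), (12, 31, 15), (12, 31, 20), (12, 31, 39), (12, 31, 7), (28, 39, 10), (28, 39, 15), (28, 39, 20), (28, 39, 39), (28, 39, 7), (31, 18, 10)}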